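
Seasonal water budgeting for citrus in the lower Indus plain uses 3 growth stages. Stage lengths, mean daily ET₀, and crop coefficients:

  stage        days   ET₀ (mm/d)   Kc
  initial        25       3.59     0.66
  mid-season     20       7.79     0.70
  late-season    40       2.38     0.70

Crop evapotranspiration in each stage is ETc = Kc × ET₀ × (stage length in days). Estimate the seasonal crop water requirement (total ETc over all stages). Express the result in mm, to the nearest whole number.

initial: 0.66 × 3.59 × 25 = 59.24 mm
mid-season: 0.70 × 7.79 × 20 = 109.06 mm
late-season: 0.70 × 2.38 × 40 = 66.64 mm
Seasonal total = 234.94 mm

235 mm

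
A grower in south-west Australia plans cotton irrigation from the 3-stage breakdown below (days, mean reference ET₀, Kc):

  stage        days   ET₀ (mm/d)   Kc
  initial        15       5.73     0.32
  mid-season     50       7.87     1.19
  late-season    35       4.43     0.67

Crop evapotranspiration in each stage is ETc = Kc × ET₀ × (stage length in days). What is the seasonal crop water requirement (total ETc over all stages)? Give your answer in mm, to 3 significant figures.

initial: 0.32 × 5.73 × 15 = 27.50 mm
mid-season: 1.19 × 7.87 × 50 = 468.27 mm
late-season: 0.67 × 4.43 × 35 = 103.88 mm
Seasonal total = 599.65 mm

600 mm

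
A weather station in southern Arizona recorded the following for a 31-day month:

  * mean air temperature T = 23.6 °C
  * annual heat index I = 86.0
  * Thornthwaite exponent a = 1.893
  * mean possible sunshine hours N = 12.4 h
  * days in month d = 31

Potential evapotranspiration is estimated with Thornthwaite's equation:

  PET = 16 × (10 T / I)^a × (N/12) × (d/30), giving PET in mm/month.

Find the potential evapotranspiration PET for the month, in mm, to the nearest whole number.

115 mm

10T/I = 10 × 23.6 / 86.0 = 2.7442
(10T/I)^a = 2.7442^1.893 = 6.7596
Uncorrected PET = 16 × 6.7596 = 108.154 mm
Correction = (N/12)(d/30) = (12.4/12)(31/30) = 1.0678
PET = 108.154 × 1.0678 = 115.487 mm/month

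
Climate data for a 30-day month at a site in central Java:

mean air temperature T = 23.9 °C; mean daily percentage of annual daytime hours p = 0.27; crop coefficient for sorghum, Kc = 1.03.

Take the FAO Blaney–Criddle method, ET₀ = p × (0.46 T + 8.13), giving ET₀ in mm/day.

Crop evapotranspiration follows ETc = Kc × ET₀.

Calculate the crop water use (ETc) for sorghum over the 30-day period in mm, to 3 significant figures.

ET₀ = 0.27 × (0.46 × 23.9 + 8.13) = 0.27 × 19.124 = 5.1635 mm/d
ETc = Kc × ET₀ = 1.03 × 5.1635 = 5.3184 mm/d
Over 30 days: 5.3184 × 30 = 159.552 mm

160 mm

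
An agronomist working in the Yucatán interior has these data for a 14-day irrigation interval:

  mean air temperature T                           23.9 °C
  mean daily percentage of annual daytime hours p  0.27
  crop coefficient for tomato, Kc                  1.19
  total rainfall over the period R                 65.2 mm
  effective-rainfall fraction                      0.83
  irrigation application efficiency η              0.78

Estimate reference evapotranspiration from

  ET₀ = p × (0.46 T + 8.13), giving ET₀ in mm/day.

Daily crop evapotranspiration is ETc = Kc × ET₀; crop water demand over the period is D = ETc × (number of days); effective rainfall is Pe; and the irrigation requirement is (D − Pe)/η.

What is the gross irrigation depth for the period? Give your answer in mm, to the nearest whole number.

ET₀ = 0.27 × (0.46 × 23.9 + 8.13) = 0.27 × 19.124 = 5.1635 mm/d
ETc = Kc × ET₀ = 1.19 × 5.1635 = 6.1446 mm/d
Crop demand D = ETc × 14 d = 6.1446 × 14 = 86.024 mm
Pe = 0.83 × 65.2 = 54.116 mm
D − Pe = 86.024 − 54.116 = 31.908 mm
Gross irrigation = 31.908 / 0.78 = 40.908 mm

41 mm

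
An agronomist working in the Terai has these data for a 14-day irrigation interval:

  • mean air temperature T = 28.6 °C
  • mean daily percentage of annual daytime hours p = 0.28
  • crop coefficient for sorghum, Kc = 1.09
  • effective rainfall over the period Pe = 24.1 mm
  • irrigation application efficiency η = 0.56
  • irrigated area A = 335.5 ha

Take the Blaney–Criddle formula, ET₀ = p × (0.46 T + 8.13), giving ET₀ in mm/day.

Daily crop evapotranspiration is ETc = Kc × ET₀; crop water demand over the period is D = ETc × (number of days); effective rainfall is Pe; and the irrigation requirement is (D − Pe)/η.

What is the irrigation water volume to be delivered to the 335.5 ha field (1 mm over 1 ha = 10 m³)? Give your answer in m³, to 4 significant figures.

400500 m³

ET₀ = 0.28 × (0.46 × 28.6 + 8.13) = 0.28 × 21.286 = 5.9601 mm/d
ETc = Kc × ET₀ = 1.09 × 5.9601 = 6.4965 mm/d
Crop demand D = ETc × 14 d = 6.4965 × 14 = 90.951 mm
D − Pe = 90.951 − 24.1 = 66.851 mm
Gross irrigation = 66.851 / 0.56 = 119.377 mm
Volume = 119.377 mm × 335.5 ha × 10 = 400509.8 m³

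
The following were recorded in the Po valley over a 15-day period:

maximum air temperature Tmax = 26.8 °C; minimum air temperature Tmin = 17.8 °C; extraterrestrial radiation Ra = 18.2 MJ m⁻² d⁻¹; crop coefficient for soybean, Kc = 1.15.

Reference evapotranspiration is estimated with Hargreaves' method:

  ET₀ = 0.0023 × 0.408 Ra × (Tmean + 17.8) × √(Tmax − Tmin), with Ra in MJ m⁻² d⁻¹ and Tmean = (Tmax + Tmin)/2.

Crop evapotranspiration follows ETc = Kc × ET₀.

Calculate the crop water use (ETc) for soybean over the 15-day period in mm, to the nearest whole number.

Tmean = (26.8 + 17.8)/2 = 22.30 °C
0.408 Ra = 0.408 × 18.2 = 7.4256 mm/d equivalent
ET₀ = 0.0023 × 7.4256 × (22.30 + 17.8) × √9.0 = 0.0023 × 7.4256 × 40.10 × 3.0000 = 2.0546 mm/d
ETc = Kc × ET₀ = 1.15 × 2.0546 = 2.3628 mm/d
Over 15 days: 2.3628 × 15 = 35.442 mm

35 mm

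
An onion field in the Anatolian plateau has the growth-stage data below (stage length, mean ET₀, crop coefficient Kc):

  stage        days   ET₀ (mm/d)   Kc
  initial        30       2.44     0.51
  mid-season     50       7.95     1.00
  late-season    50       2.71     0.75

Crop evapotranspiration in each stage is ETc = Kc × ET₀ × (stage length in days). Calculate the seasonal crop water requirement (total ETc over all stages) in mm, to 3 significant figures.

536 mm

initial: 0.51 × 2.44 × 30 = 37.33 mm
mid-season: 1.00 × 7.95 × 50 = 397.50 mm
late-season: 0.75 × 2.71 × 50 = 101.63 mm
Seasonal total = 536.46 mm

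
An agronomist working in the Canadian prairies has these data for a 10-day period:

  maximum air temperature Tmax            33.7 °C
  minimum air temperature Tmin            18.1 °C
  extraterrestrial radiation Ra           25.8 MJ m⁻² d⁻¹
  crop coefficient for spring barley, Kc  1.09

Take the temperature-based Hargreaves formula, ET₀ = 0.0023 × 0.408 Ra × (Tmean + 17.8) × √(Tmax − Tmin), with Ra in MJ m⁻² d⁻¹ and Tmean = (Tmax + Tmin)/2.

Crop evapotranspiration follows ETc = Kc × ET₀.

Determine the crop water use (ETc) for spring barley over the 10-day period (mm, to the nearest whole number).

46 mm

Tmean = (33.7 + 18.1)/2 = 25.90 °C
0.408 Ra = 0.408 × 25.8 = 10.5264 mm/d equivalent
ET₀ = 0.0023 × 10.5264 × (25.90 + 17.8) × √15.6 = 0.0023 × 10.5264 × 43.70 × 3.9497 = 4.1788 mm/d
ETc = Kc × ET₀ = 1.09 × 4.1788 = 4.5549 mm/d
Over 10 days: 4.5549 × 10 = 45.549 mm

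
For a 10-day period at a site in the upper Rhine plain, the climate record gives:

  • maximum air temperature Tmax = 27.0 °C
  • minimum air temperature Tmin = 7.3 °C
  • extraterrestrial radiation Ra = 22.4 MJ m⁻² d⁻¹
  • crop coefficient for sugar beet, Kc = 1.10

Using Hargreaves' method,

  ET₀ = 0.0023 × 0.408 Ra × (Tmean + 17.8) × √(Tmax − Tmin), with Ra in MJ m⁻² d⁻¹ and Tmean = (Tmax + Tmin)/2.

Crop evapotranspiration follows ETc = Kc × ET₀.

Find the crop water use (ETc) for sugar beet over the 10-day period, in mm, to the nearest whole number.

Tmean = (27.0 + 7.3)/2 = 17.15 °C
0.408 Ra = 0.408 × 22.4 = 9.1392 mm/d equivalent
ET₀ = 0.0023 × 9.1392 × (17.15 + 17.8) × √19.7 = 0.0023 × 9.1392 × 34.95 × 4.4385 = 3.2608 mm/d
ETc = Kc × ET₀ = 1.10 × 3.2608 = 3.5869 mm/d
Over 10 days: 3.5869 × 10 = 35.869 mm

36 mm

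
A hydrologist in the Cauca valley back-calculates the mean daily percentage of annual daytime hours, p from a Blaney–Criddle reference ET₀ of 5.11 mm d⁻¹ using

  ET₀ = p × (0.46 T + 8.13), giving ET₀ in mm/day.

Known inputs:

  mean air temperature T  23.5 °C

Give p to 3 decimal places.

0.270

p = ET₀ / (0.46 T + 8.13) = 5.11 / (0.46 × 23.5 + 8.13) = 5.11 / 18.940 = 0.2698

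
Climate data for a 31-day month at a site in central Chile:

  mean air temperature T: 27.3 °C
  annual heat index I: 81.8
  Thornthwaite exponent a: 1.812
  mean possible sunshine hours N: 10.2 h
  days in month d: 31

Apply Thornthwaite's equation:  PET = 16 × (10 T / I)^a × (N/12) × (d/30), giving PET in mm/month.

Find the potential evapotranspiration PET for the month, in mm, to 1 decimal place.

124.8 mm

10T/I = 10 × 27.3 / 81.8 = 3.3374
(10T/I)^a = 3.3374^1.812 = 8.8801
Uncorrected PET = 16 × 8.8801 = 142.082 mm
Correction = (N/12)(d/30) = (10.2/12)(31/30) = 0.8783
PET = 142.082 × 0.8783 = 124.791 mm/month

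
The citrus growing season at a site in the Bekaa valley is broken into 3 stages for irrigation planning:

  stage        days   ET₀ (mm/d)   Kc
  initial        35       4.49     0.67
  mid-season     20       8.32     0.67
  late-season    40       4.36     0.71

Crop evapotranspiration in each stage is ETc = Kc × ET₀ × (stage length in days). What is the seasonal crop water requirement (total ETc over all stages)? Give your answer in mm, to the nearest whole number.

341 mm

initial: 0.67 × 4.49 × 35 = 105.29 mm
mid-season: 0.67 × 8.32 × 20 = 111.49 mm
late-season: 0.71 × 4.36 × 40 = 123.82 mm
Seasonal total = 340.60 mm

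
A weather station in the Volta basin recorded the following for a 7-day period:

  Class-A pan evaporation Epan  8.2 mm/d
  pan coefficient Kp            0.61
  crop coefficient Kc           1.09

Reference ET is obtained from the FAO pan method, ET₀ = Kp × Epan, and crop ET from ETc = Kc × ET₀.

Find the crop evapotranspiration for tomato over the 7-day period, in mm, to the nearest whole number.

38 mm

ET₀ = 0.61 × 8.2 = 5.0020 mm/d
ETc = Kc × ET₀ = 1.09 × 5.0020 = 5.4522 mm/d
Over 7 days: 5.4522 × 7 = 38.165 mm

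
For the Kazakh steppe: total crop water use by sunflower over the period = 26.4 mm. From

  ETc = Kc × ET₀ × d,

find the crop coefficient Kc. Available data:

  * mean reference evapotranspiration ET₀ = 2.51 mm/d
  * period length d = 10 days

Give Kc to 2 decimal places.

1.05

ETc = Kc × ET₀ × d  ⇒  Kc = ETc / (ET₀ × d)
Kc = 26.4 / (2.51 × 10) = 26.4 / 25.10 = 1.0518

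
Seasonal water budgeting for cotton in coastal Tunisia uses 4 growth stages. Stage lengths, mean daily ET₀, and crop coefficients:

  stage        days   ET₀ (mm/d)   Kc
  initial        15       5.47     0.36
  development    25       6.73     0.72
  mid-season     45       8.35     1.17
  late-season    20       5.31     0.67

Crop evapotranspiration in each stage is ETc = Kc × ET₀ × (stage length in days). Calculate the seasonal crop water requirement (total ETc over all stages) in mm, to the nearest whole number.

initial: 0.36 × 5.47 × 15 = 29.54 mm
development: 0.72 × 6.73 × 25 = 121.14 mm
mid-season: 1.17 × 8.35 × 45 = 439.63 mm
late-season: 0.67 × 5.31 × 20 = 71.15 mm
Seasonal total = 661.46 mm

661 mm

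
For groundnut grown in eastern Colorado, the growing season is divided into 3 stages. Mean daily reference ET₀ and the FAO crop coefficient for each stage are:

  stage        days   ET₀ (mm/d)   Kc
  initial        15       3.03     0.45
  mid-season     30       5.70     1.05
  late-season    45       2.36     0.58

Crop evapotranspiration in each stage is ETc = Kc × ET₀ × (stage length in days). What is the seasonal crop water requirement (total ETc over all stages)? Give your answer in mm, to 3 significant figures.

262 mm

initial: 0.45 × 3.03 × 15 = 20.45 mm
mid-season: 1.05 × 5.70 × 30 = 179.55 mm
late-season: 0.58 × 2.36 × 45 = 61.60 mm
Seasonal total = 261.60 mm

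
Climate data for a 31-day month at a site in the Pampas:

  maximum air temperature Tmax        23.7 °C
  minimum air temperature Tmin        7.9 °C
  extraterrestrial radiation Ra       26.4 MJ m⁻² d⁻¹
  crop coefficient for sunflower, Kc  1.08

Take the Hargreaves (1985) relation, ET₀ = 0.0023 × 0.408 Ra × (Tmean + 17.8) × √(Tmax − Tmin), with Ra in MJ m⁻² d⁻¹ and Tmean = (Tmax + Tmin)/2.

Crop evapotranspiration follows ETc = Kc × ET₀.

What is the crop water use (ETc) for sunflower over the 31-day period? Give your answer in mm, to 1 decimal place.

Tmean = (23.7 + 7.9)/2 = 15.80 °C
0.408 Ra = 0.408 × 26.4 = 10.7712 mm/d equivalent
ET₀ = 0.0023 × 10.7712 × (15.80 + 17.8) × √15.8 = 0.0023 × 10.7712 × 33.60 × 3.9749 = 3.3087 mm/d
ETc = Kc × ET₀ = 1.08 × 3.3087 = 3.5734 mm/d
Over 31 days: 3.5734 × 31 = 110.775 mm

110.8 mm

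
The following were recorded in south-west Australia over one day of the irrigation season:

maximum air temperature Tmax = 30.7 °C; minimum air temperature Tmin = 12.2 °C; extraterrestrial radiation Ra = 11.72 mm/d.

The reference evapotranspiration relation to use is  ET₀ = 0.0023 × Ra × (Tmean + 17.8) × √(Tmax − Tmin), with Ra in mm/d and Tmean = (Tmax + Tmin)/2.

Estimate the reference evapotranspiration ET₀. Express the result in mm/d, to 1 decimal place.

4.6 mm/d

Tmean = (30.7 + 12.2)/2 = 21.45 °C
ET₀ = 0.0023 × 11.72 × (21.45 + 17.8) × √18.5 = 0.0023 × 11.72 × 39.25 × 4.3012 = 4.5508 mm/d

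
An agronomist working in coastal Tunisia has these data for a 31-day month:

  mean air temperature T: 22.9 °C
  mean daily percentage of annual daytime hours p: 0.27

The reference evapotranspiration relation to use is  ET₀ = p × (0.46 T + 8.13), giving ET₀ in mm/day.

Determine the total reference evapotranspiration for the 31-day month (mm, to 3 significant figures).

156 mm

ET₀ = 0.27 × (0.46 × 22.9 + 8.13) = 0.27 × 18.664 = 5.0393 mm/d
Monthly total = 5.0393 × 31 = 156.218 mm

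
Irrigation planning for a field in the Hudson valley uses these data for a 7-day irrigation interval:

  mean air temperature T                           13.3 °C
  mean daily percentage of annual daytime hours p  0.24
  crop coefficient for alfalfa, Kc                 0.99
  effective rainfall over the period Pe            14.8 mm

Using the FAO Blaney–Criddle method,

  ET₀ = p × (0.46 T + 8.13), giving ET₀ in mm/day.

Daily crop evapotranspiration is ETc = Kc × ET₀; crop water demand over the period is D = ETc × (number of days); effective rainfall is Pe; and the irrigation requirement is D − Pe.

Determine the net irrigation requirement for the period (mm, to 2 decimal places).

8.90 mm

ET₀ = 0.24 × (0.46 × 13.3 + 8.13) = 0.24 × 14.248 = 3.4195 mm/d
ETc = Kc × ET₀ = 0.99 × 3.4195 = 3.3853 mm/d
Crop demand D = ETc × 7 d = 3.3853 × 7 = 23.697 mm
D − Pe = 23.697 − 14.8 = 8.897 mm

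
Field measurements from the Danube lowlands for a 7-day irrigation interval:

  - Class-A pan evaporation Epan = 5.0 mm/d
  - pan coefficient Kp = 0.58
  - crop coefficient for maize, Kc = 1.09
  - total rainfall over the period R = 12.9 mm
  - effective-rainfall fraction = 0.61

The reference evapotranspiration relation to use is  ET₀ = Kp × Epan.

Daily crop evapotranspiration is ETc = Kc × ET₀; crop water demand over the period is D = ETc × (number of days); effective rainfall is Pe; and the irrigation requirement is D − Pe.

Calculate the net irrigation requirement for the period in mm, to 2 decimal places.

14.26 mm

ET₀ = 0.58 × 5.0 = 2.9000 mm/d
ETc = Kc × ET₀ = 1.09 × 2.9000 = 3.1610 mm/d
Crop demand D = ETc × 7 d = 3.1610 × 7 = 22.127 mm
Pe = 0.61 × 12.9 = 7.869 mm
D − Pe = 22.127 − 7.869 = 14.258 mm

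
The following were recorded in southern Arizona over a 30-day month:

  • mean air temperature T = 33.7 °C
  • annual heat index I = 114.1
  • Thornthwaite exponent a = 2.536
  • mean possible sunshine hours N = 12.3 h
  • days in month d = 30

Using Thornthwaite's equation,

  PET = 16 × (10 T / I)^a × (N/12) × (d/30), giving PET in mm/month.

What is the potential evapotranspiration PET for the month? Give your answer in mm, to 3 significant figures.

10T/I = 10 × 33.7 / 114.1 = 2.9535
(10T/I)^a = 2.9535^2.536 = 15.5874
Uncorrected PET = 16 × 15.5874 = 249.398 mm
Correction = (N/12)(d/30) = (12.3/12)(30/30) = 1.0250
PET = 249.398 × 1.0250 = 255.633 mm/month

256 mm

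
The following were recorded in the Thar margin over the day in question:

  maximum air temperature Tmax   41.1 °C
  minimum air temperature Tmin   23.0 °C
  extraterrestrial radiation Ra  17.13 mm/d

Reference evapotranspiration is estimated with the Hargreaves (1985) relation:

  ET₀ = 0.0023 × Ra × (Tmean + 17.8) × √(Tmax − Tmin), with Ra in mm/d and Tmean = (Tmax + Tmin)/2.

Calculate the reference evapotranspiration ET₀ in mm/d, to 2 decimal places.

8.36 mm/d

Tmean = (41.1 + 23.0)/2 = 32.05 °C
ET₀ = 0.0023 × 17.13 × (32.05 + 17.8) × √18.1 = 0.0023 × 17.13 × 49.85 × 4.2544 = 8.3558 mm/d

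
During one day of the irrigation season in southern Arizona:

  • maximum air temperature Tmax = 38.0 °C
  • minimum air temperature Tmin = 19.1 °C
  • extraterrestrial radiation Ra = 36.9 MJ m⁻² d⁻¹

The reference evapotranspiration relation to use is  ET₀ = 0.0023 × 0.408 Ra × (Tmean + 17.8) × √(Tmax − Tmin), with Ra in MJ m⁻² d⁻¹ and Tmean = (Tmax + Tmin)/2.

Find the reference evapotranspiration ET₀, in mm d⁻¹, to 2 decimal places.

Tmean = (38.0 + 19.1)/2 = 28.55 °C
0.408 Ra = 0.408 × 36.9 = 15.0552 mm/d equivalent
ET₀ = 0.0023 × 15.0552 × (28.55 + 17.8) × √18.9 = 0.0023 × 15.0552 × 46.35 × 4.3474 = 6.9774 mm/d

6.98 mm d⁻¹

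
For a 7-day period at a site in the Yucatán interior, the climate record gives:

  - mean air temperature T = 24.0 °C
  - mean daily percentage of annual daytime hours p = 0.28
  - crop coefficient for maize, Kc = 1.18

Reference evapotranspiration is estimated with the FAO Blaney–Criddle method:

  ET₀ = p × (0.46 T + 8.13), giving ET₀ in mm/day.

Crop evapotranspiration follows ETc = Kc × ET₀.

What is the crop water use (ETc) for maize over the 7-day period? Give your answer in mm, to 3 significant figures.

ET₀ = 0.28 × (0.46 × 24.0 + 8.13) = 0.28 × 19.170 = 5.3676 mm/d
ETc = Kc × ET₀ = 1.18 × 5.3676 = 6.3338 mm/d
Over 7 days: 6.3338 × 7 = 44.337 mm

44.3 mm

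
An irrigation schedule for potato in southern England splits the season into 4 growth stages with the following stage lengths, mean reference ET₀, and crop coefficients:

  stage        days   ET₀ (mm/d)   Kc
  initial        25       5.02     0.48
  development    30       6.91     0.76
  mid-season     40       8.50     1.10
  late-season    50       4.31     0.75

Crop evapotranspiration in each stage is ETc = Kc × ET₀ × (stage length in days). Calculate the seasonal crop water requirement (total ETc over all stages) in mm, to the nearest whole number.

initial: 0.48 × 5.02 × 25 = 60.24 mm
development: 0.76 × 6.91 × 30 = 157.55 mm
mid-season: 1.10 × 8.50 × 40 = 374.00 mm
late-season: 0.75 × 4.31 × 50 = 161.63 mm
Seasonal total = 753.42 mm

753 mm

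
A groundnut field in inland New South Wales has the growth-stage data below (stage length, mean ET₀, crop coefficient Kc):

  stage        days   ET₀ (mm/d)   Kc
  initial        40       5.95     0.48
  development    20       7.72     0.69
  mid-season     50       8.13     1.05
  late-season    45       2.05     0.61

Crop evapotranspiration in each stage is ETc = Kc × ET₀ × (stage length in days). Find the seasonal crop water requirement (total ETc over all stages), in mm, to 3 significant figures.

704 mm

initial: 0.48 × 5.95 × 40 = 114.24 mm
development: 0.69 × 7.72 × 20 = 106.54 mm
mid-season: 1.05 × 8.13 × 50 = 426.83 mm
late-season: 0.61 × 2.05 × 45 = 56.27 mm
Seasonal total = 703.88 mm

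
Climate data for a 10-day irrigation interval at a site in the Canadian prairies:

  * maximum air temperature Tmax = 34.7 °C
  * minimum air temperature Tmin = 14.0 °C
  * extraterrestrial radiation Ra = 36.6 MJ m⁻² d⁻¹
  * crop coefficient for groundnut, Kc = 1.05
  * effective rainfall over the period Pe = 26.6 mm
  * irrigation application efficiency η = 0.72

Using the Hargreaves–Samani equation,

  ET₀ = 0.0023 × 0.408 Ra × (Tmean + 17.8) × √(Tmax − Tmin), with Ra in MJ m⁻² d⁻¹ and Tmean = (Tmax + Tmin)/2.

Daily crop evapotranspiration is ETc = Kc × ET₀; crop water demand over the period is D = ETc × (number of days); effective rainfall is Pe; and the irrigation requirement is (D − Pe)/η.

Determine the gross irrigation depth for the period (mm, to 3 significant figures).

59.1 mm

Tmean = (34.7 + 14.0)/2 = 24.35 °C
0.408 Ra = 0.408 × 36.6 = 14.9328 mm/d equivalent
ET₀ = 0.0023 × 14.9328 × (24.35 + 17.8) × √20.7 = 0.0023 × 14.9328 × 42.15 × 4.5497 = 6.5864 mm/d
ETc = Kc × ET₀ = 1.05 × 6.5864 = 6.9157 mm/d
Crop demand D = ETc × 10 d = 6.9157 × 10 = 69.157 mm
D − Pe = 69.157 − 26.6 = 42.557 mm
Gross irrigation = 42.557 / 0.72 = 59.107 mm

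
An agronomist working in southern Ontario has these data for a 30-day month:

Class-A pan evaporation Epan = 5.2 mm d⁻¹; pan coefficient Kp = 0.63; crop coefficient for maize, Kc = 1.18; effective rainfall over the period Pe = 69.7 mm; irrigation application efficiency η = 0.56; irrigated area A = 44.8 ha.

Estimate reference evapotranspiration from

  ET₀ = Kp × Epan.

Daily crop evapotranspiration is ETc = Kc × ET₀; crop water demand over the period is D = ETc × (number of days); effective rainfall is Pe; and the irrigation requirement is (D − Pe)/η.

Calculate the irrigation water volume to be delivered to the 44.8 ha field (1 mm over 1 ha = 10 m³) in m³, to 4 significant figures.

37020 m³

ET₀ = 0.63 × 5.2 = 3.2760 mm/d
ETc = Kc × ET₀ = 1.18 × 3.2760 = 3.8657 mm/d
Crop demand D = ETc × 30 d = 3.8657 × 30 = 115.971 mm
D − Pe = 115.971 − 69.7 = 46.271 mm
Gross irrigation = 46.271 / 0.56 = 82.627 mm
Volume = 82.627 mm × 44.8 ha × 10 = 37016.9 m³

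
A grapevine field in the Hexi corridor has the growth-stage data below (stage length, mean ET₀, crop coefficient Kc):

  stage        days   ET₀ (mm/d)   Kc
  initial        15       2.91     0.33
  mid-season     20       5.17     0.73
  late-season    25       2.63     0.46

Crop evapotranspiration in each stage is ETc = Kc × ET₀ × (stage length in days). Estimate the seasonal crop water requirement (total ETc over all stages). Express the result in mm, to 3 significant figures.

initial: 0.33 × 2.91 × 15 = 14.40 mm
mid-season: 0.73 × 5.17 × 20 = 75.48 mm
late-season: 0.46 × 2.63 × 25 = 30.25 mm
Seasonal total = 120.13 mm

120 mm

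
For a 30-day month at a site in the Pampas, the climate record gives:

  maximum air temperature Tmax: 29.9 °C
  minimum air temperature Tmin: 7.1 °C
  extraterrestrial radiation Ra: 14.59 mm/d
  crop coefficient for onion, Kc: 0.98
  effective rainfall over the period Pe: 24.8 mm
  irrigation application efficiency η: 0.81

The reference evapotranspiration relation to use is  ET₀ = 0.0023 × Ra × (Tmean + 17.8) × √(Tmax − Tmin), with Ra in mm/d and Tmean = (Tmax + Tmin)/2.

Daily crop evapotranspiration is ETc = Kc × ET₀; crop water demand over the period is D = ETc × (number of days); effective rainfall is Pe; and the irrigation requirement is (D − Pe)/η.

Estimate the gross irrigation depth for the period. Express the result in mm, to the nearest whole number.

Tmean = (29.9 + 7.1)/2 = 18.50 °C
ET₀ = 0.0023 × 14.59 × (18.50 + 17.8) × √22.8 = 0.0023 × 14.59 × 36.30 × 4.7749 = 5.8164 mm/d
ETc = Kc × ET₀ = 0.98 × 5.8164 = 5.7001 mm/d
Crop demand D = ETc × 30 d = 5.7001 × 30 = 171.003 mm
D − Pe = 171.003 − 24.8 = 146.203 mm
Gross irrigation = 146.203 / 0.81 = 180.498 mm

180 mm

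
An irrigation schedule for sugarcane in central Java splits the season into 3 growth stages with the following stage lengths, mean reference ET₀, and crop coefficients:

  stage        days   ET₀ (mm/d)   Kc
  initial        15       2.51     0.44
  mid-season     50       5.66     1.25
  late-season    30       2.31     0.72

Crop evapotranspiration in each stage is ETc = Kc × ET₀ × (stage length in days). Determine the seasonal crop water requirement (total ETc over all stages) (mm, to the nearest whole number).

initial: 0.44 × 2.51 × 15 = 16.57 mm
mid-season: 1.25 × 5.66 × 50 = 353.75 mm
late-season: 0.72 × 2.31 × 30 = 49.90 mm
Seasonal total = 420.22 mm

420 mm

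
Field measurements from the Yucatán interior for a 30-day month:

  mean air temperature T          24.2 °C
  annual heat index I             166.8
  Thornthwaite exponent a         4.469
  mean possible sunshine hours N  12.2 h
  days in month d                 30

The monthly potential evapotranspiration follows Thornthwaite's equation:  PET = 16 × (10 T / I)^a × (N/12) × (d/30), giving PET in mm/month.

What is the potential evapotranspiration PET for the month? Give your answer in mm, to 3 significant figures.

10T/I = 10 × 24.2 / 166.8 = 1.4508
(10T/I)^a = 1.4508^4.469 = 5.2750
Uncorrected PET = 16 × 5.2750 = 84.400 mm
Correction = (N/12)(d/30) = (12.2/12)(30/30) = 1.0167
PET = 84.400 × 1.0167 = 85.809 mm/month

85.8 mm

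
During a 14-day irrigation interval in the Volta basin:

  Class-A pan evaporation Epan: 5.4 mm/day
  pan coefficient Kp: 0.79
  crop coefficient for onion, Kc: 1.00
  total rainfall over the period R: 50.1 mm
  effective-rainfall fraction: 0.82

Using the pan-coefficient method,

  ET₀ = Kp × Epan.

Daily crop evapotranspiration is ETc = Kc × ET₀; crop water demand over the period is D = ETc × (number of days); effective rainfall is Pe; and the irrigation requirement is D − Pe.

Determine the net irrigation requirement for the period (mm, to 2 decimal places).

ET₀ = 0.79 × 5.4 = 4.2660 mm/d
ETc = Kc × ET₀ = 1.00 × 4.2660 = 4.2660 mm/d
Crop demand D = ETc × 14 d = 4.2660 × 14 = 59.724 mm
Pe = 0.82 × 50.1 = 41.082 mm
D − Pe = 59.724 − 41.082 = 18.642 mm

18.64 mm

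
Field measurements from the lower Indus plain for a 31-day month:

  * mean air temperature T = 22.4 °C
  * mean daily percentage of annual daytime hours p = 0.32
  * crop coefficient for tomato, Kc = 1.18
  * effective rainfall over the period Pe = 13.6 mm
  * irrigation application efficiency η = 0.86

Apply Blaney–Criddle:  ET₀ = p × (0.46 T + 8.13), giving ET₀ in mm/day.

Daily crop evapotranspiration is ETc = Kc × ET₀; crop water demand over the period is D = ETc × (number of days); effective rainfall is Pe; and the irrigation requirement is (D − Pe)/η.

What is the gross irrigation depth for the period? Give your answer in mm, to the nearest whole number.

ET₀ = 0.32 × (0.46 × 22.4 + 8.13) = 0.32 × 18.434 = 5.8989 mm/d
ETc = Kc × ET₀ = 1.18 × 5.8989 = 6.9607 mm/d
Crop demand D = ETc × 31 d = 6.9607 × 31 = 215.782 mm
D − Pe = 215.782 − 13.6 = 202.182 mm
Gross irrigation = 202.182 / 0.86 = 235.095 mm

235 mm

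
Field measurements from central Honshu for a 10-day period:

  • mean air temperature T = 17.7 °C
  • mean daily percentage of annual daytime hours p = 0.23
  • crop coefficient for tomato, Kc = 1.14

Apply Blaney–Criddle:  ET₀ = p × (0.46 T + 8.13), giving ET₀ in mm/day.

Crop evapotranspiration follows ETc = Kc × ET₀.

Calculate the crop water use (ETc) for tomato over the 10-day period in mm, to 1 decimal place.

ET₀ = 0.23 × (0.46 × 17.7 + 8.13) = 0.23 × 16.272 = 3.7426 mm/d
ETc = Kc × ET₀ = 1.14 × 3.7426 = 4.2666 mm/d
Over 10 days: 4.2666 × 10 = 42.666 mm

42.7 mm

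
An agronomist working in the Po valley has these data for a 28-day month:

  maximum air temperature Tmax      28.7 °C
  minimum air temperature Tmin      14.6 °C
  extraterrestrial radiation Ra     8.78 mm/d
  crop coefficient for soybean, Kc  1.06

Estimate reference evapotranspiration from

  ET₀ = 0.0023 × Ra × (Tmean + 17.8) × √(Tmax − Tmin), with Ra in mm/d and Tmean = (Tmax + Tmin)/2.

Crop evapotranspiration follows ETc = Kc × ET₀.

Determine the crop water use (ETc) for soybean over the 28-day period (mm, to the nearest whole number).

Tmean = (28.7 + 14.6)/2 = 21.65 °C
ET₀ = 0.0023 × 8.78 × (21.65 + 17.8) × √14.1 = 0.0023 × 8.78 × 39.45 × 3.7550 = 2.9914 mm/d
ETc = Kc × ET₀ = 1.06 × 2.9914 = 3.1709 mm/d
Over 28 days: 3.1709 × 28 = 88.785 mm

89 mm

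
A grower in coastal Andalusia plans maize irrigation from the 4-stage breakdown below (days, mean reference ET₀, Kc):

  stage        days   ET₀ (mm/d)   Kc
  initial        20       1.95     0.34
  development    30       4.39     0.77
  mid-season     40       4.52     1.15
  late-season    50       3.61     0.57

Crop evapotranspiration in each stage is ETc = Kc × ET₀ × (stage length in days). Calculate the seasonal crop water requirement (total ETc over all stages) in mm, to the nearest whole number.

425 mm

initial: 0.34 × 1.95 × 20 = 13.26 mm
development: 0.77 × 4.39 × 30 = 101.41 mm
mid-season: 1.15 × 4.52 × 40 = 207.92 mm
late-season: 0.57 × 3.61 × 50 = 102.89 mm
Seasonal total = 425.48 mm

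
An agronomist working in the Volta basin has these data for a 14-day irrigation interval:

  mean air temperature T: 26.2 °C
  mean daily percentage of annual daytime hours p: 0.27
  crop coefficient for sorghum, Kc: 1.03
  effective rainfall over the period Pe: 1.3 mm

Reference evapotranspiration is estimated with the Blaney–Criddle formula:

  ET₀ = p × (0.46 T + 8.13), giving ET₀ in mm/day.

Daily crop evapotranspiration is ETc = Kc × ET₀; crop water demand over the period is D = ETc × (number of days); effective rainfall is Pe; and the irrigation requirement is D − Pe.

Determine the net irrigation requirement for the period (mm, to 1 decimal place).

77.3 mm

ET₀ = 0.27 × (0.46 × 26.2 + 8.13) = 0.27 × 20.182 = 5.4491 mm/d
ETc = Kc × ET₀ = 1.03 × 5.4491 = 5.6126 mm/d
Crop demand D = ETc × 14 d = 5.6126 × 14 = 78.576 mm
D − Pe = 78.576 − 1.3 = 77.276 mm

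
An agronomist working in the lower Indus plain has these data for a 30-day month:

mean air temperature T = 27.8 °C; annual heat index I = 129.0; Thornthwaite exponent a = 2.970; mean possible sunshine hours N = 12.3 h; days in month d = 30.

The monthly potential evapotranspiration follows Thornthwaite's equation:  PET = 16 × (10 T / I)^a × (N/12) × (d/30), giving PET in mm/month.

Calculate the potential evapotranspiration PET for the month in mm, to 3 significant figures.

10T/I = 10 × 27.8 / 129.0 = 2.1550
(10T/I)^a = 2.1550^2.970 = 9.7800
Uncorrected PET = 16 × 9.7800 = 156.480 mm
Correction = (N/12)(d/30) = (12.3/12)(30/30) = 1.0250
PET = 156.480 × 1.0250 = 160.392 mm/month

160 mm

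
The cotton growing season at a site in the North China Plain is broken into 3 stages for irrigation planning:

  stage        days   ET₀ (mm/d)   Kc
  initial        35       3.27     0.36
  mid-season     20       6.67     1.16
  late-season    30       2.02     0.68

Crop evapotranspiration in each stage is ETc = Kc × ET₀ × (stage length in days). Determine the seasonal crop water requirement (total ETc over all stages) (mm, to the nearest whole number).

initial: 0.36 × 3.27 × 35 = 41.20 mm
mid-season: 1.16 × 6.67 × 20 = 154.74 mm
late-season: 0.68 × 2.02 × 30 = 41.21 mm
Seasonal total = 237.15 mm

237 mm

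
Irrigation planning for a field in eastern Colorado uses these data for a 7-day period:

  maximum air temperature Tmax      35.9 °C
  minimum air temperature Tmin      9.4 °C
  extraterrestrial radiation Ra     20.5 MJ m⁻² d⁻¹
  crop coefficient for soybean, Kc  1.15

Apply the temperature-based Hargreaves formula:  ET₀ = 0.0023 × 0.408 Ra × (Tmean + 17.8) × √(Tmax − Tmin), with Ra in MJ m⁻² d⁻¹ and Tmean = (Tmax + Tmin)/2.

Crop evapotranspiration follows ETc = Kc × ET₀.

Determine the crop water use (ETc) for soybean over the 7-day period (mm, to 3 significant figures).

Tmean = (35.9 + 9.4)/2 = 22.65 °C
0.408 Ra = 0.408 × 20.5 = 8.3640 mm/d equivalent
ET₀ = 0.0023 × 8.3640 × (22.65 + 17.8) × √26.5 = 0.0023 × 8.3640 × 40.45 × 5.1478 = 4.0057 mm/d
ETc = Kc × ET₀ = 1.15 × 4.0057 = 4.6066 mm/d
Over 7 days: 4.6066 × 7 = 32.246 mm

32.2 mm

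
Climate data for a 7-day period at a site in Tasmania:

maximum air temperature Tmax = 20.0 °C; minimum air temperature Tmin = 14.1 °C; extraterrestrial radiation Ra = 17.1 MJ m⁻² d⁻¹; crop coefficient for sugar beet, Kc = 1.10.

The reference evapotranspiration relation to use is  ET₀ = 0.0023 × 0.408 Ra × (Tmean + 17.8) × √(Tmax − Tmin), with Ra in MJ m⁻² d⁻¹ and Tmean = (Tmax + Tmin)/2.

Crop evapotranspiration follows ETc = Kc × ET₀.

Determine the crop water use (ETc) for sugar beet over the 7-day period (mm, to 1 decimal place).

Tmean = (20.0 + 14.1)/2 = 17.05 °C
0.408 Ra = 0.408 × 17.1 = 6.9768 mm/d equivalent
ET₀ = 0.0023 × 6.9768 × (17.05 + 17.8) × √5.9 = 0.0023 × 6.9768 × 34.85 × 2.4290 = 1.3584 mm/d
ETc = Kc × ET₀ = 1.10 × 1.3584 = 1.4942 mm/d
Over 7 days: 1.4942 × 7 = 10.459 mm

10.5 mm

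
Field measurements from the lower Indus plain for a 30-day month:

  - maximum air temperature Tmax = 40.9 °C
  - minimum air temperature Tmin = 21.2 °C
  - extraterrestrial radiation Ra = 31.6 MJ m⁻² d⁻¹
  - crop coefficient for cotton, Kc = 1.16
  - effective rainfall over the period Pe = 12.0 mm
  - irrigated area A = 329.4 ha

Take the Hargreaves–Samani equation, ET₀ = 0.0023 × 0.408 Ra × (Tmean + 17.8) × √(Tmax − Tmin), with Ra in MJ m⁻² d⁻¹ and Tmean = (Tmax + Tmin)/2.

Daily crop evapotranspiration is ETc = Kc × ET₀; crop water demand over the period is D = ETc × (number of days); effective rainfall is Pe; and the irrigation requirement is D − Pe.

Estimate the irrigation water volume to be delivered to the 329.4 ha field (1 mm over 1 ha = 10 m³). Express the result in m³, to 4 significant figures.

Tmean = (40.9 + 21.2)/2 = 31.05 °C
0.408 Ra = 0.408 × 31.6 = 12.8928 mm/d equivalent
ET₀ = 0.0023 × 12.8928 × (31.05 + 17.8) × √19.7 = 0.0023 × 12.8928 × 48.85 × 4.4385 = 6.4295 mm/d
ETc = Kc × ET₀ = 1.16 × 6.4295 = 7.4582 mm/d
Crop demand D = ETc × 30 d = 7.4582 × 30 = 223.746 mm
D − Pe = 223.746 − 12.0 = 211.746 mm
Volume = 211.746 mm × 329.4 ha × 10 = 697491.3 m³

697500 m³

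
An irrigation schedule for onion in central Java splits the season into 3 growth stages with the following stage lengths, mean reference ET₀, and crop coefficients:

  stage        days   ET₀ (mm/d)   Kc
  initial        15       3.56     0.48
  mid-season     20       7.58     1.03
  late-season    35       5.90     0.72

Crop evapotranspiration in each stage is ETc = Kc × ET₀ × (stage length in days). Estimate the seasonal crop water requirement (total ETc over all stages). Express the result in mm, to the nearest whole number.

330 mm

initial: 0.48 × 3.56 × 15 = 25.63 mm
mid-season: 1.03 × 7.58 × 20 = 156.15 mm
late-season: 0.72 × 5.90 × 35 = 148.68 mm
Seasonal total = 330.46 mm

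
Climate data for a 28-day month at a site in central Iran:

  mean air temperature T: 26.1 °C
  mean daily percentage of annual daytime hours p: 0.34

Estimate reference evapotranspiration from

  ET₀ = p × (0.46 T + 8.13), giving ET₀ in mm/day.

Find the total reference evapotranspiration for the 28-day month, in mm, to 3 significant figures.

192 mm

ET₀ = 0.34 × (0.46 × 26.1 + 8.13) = 0.34 × 20.136 = 6.8462 mm/d
Monthly total = 6.8462 × 28 = 191.694 mm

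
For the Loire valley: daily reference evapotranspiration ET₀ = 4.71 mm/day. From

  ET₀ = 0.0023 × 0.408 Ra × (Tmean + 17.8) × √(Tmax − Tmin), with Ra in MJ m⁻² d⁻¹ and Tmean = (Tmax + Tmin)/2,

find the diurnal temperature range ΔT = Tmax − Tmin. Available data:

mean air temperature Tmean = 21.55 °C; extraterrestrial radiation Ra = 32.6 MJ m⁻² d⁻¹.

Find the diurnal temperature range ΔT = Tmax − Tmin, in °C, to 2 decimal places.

√ΔT = ET₀ / [0.0023 × 0.408 × Ra × (Tmean+17.8)] = 4.71 / (0.0023 × 13.3008 × 39.35) = 3.9126
ΔT = 3.9126² = 15.308 °C

15.31 °C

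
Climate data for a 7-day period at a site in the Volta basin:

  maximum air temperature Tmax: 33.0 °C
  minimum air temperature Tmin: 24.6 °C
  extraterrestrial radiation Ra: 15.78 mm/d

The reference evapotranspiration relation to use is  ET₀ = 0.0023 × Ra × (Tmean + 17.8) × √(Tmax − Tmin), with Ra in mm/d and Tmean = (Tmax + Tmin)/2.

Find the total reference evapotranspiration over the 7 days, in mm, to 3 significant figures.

Tmean = (33.0 + 24.6)/2 = 28.80 °C
ET₀ = 0.0023 × 15.78 × (28.80 + 17.8) × √8.4 = 0.0023 × 15.78 × 46.60 × 2.8983 = 4.9019 mm/d
Over 7 days: 4.9019 × 7 = 34.313 mm

34.3 mm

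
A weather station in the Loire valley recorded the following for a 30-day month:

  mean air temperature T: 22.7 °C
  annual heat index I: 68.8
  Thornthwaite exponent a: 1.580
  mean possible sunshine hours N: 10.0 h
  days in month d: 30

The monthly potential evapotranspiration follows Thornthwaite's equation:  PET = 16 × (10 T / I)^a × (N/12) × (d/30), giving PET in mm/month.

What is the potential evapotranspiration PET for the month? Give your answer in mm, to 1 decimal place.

87.9 mm

10T/I = 10 × 22.7 / 68.8 = 3.2994
(10T/I)^a = 3.2994^1.580 = 6.5937
Uncorrected PET = 16 × 6.5937 = 105.499 mm
Correction = (N/12)(d/30) = (10.0/12)(30/30) = 0.8333
PET = 105.499 × 0.8333 = 87.912 mm/month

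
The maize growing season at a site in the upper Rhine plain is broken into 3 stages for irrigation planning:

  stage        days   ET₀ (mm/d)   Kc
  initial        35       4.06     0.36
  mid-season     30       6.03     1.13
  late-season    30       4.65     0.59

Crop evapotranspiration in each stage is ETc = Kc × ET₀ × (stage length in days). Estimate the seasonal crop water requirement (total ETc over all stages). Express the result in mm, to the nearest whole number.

initial: 0.36 × 4.06 × 35 = 51.16 mm
mid-season: 1.13 × 6.03 × 30 = 204.42 mm
late-season: 0.59 × 4.65 × 30 = 82.31 mm
Seasonal total = 337.89 mm

338 mm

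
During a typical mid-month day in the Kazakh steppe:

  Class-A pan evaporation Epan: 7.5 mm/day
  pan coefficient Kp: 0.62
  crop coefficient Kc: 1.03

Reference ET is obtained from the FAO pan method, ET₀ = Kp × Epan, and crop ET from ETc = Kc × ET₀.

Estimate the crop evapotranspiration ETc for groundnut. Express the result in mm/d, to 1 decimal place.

4.8 mm/d

ET₀ = 0.62 × 7.5 = 4.6500 mm/d
ETc = Kc × ET₀ = 1.03 × 4.6500 = 4.7895 mm/d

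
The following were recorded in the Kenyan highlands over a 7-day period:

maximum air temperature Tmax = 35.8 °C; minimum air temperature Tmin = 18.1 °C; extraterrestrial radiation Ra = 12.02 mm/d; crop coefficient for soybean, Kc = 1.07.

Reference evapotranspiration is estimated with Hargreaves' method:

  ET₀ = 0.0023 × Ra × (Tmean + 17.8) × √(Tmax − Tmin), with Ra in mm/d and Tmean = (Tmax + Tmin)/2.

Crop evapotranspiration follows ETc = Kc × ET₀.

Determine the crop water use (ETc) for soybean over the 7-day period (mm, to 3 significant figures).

Tmean = (35.8 + 18.1)/2 = 26.95 °C
ET₀ = 0.0023 × 12.02 × (26.95 + 17.8) × √17.7 = 0.0023 × 12.02 × 44.75 × 4.2071 = 5.2048 mm/d
ETc = Kc × ET₀ = 1.07 × 5.2048 = 5.5691 mm/d
Over 7 days: 5.5691 × 7 = 38.984 mm

39.0 mm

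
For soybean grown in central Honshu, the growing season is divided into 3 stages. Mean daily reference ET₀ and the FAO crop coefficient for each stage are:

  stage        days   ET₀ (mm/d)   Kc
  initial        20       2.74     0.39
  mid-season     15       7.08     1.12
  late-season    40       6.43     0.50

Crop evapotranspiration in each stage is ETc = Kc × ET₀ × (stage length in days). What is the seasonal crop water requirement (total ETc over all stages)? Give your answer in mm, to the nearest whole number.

269 mm

initial: 0.39 × 2.74 × 20 = 21.37 mm
mid-season: 1.12 × 7.08 × 15 = 118.94 mm
late-season: 0.50 × 6.43 × 40 = 128.60 mm
Seasonal total = 268.91 mm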